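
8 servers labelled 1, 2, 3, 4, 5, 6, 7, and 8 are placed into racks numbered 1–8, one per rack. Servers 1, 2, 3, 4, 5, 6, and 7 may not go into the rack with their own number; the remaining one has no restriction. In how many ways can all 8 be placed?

16687

Let Aᵢ (for 1 ≤ i ≤ 7) be the placements that put server i in its forbidden rack. Any j of these fix j positions, leaving (8−j)! ways to fill the rest, and there are C(7,j) ways to pick which j.
By inclusion–exclusion, the number of valid placements is Σ_{j=0}^{7} (−1)^j C(7,j)·(8−j)!.
Computing: 40320 − 35280 + 15120 − 4200 + 840 − 126 + 14 − 1 = 16687.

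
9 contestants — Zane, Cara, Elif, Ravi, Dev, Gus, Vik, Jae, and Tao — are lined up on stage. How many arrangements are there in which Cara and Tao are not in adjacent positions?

282240

There are 9! = 362880 arrangements in all. If Cara and Tao are adjacent, merging them into one block gives 2·(8)! = 80640 arrangements.
Complementary counting: 362880 − 80640 = 282240.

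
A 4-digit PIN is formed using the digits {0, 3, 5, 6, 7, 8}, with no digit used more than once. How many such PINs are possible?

360

This is a permutation of 4 out of 6: P(6,4) = 6!/2!.
6 × 5 × 4 × 3 = 360.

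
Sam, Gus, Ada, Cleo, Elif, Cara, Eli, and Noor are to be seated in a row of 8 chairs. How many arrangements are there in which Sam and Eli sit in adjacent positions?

Treat {Sam, Eli} as a single unit. There are 7 units to order, and the pair itself can be ordered 2 ways.
That gives 2 × 7! = 2 × 5040 = 10080.

10080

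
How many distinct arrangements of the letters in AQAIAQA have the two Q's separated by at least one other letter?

75

There are 7!/(4!·2!) = 105 arrangements of AQAIAQA in total.
If the two Q's are adjacent, glue them into one block, leaving 6 items to arrange: (6)!/(4!) = 30 ways.
Subtracting, 105 − 30 = 75 arrangements keep the Q's apart.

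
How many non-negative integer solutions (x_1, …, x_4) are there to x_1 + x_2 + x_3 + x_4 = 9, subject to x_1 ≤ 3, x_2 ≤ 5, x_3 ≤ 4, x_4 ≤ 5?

Without the upper bounds there are C(12,3) = 220 ways to split 9 among 4 variables.
Subtract solutions that violate a single cap (substitute x_i' = x_i − (cap_i+1)): x_1 ≥ 4 gives C(8,3) = 56; x_2 ≥ 6 gives C(6,3) = 20; x_3 ≥ 5 gives C(7,3) = 35; x_4 ≥ 6 gives C(6,3) = 20. Together 131.
Add back pairs where two caps are both exceeded: 0 + 1 + 0 + 0 + 0 + 0 = 1.
By inclusion–exclusion the count is 220 − 131 + 1 = 90.

90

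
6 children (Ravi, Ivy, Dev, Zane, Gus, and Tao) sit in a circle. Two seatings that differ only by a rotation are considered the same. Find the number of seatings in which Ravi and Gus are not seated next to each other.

72

Without the restriction there are (5)! = 120 seatings.
Those with Ravi next to Gus: fuse the pair into one unit and seat 5 units around a circle — 2·(4)! = 48.
Subtracting, 120 − 48 = 72.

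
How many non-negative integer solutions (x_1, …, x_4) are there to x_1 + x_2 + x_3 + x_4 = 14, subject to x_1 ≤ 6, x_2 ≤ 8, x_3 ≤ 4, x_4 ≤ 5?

154

Without the upper bounds there are C(17,3) = 680 ways to split 14 among 4 variables.
Subtract solutions that violate a single cap (substitute x_i' = x_i − (cap_i+1)): x_1 ≥ 7 gives C(10,3) = 120; x_2 ≥ 9 gives C(8,3) = 56; x_3 ≥ 5 gives C(12,3) = 220; x_4 ≥ 6 gives C(11,3) = 165. Together 561.
Add back pairs where two caps are both exceeded: 0 + 10 + 4 + 1 + 0 + 20 = 35.
By inclusion–exclusion the count is 680 − 561 + 35 = 154.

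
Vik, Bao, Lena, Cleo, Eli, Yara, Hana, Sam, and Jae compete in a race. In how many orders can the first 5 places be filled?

This is an ordered selection of 5 from 9: P(9,5).
That gives 9 × 8 × 7 × 6 × 5 = 15120.

15120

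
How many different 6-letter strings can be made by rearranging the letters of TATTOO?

The 6 letters of TATTOO have repeats: O appearing twice and T appearing 3 times.
Dividing 6! = 720 by 3!·2! = 12 for the repeated letters gives 60.

60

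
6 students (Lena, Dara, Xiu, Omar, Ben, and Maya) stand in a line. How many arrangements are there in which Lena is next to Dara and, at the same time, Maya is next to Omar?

96

Treat {Lena,Dara} as one block (2 orders) and {Maya,Omar} as another (2 orders).
That leaves 4 units to arrange: 2 × 2 × 4! = 4 × 24 = 96.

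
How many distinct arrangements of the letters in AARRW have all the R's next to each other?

Treat the 2 copies of R as a single block. The multiset to arrange is then {RR, A, A, W}, 4 items in all.
That gives (4)!/(2!) = 12 arrangements.

12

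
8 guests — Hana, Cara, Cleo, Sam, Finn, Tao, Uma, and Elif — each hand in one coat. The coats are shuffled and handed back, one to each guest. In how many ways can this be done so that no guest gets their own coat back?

Let Aᵢ be the assignments in which guest i gets their own coat. We want the size of the complement of A₁∪…∪A_8.
By inclusion–exclusion this is Σ_{j=0}^{8} (−1)^j C(8,j)·(8−j)!.
Computing: 40320 − 40320 + 20160 − 6720 + 1680 − 336 + 56 − 8 + 1 = 14833.

14833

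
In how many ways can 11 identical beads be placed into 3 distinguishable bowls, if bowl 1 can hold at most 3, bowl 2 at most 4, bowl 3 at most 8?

14

By stars and bars, unrestricted non-negative solutions to x_1+…+x_3 = 11 number C(11+2,2) = 78.
Subtract solutions that violate a single cap (substitute x_i' = x_i − (cap_i+1)): x_1 ≥ 4 gives C(9,2) = 36; x_2 ≥ 5 gives C(8,2) = 28; x_3 ≥ 9 gives C(4,2) = 6. Together 70.
Add back pairs where two caps are both exceeded: 6 + 0 + 0 = 6.
By inclusion–exclusion the count is 78 − 70 + 6 = 14.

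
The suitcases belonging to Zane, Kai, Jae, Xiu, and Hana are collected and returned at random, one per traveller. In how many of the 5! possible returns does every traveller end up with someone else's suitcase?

Let Aᵢ be the assignments in which traveller i gets their own suitcase. We want the size of the complement of A₁∪…∪A_5.
By inclusion–exclusion this is Σ_{j=0}^{5} (−1)^j C(5,j)·(5−j)!.
Computing: 120 − 120 + 60 − 20 + 5 − 1 = 44.

44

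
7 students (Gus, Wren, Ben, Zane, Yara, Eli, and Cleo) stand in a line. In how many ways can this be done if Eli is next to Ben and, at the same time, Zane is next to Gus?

Treat {Eli,Ben} as one block (2 orders) and {Zane,Gus} as another (2 orders).
That leaves 5 units to arrange: 2 × 2 × 5! = 4 × 120 = 480.

480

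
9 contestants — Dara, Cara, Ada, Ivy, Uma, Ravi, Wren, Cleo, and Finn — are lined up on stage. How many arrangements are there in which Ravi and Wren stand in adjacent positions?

80640

Treat {Ravi, Wren} as a single unit. There are 8 units to order, and the pair itself can be ordered 2 ways.
That gives 2 × 8! = 2 × 40320 = 80640.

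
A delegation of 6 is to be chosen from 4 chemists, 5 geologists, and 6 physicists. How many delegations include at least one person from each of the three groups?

Unrestricted: C(15,6) = 5005 ways to pick any 6 of the 15.
Selections missing a whole group: no chemists → C(11,6) = 462; no geologists → C(10,6) = 210; no physicists → C(9,6) = 84.
Add back selections omitting two groups (i.e. drawn from a single group): C(4,6) + C(5,6) + C(6,6) = 1.
By inclusion–exclusion: 5005 − 756 + 1 = 4250.

4250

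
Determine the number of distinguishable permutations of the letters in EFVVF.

The 5 letters of EFVVF have repeats: F appearing twice and V appearing twice.
The number of distinct arrangements is 5!/(2!·2!) = 120/4 = 30.

30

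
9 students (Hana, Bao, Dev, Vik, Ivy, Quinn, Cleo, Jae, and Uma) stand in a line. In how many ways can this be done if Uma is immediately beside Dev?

80640

Treat {Uma, Dev} as a single unit. There are 8 units to order, and the pair itself can be ordered 2 ways.
That gives 2 × 8! = 2 × 40320 = 80640.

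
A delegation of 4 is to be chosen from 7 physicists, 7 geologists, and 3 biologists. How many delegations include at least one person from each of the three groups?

Total 4-person selections from all 17: C(17,4) = 2380.
Selections missing a whole group: no physicists → C(10,4) = 210; no geologists → C(10,4) = 210; no biologists → C(14,4) = 1001.
Add back selections omitting two groups (i.e. drawn from a single group): C(7,4) + C(7,4) + C(3,4) = 70.
By inclusion–exclusion: 2380 − 1421 + 70 = 1029.

1029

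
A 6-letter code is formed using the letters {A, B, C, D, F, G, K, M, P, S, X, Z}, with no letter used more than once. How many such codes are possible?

665280

Choose and order 6 of the 12 symbols: the first letter has 12 options, the next 11, and so on down to 7.
That product is 12 × 11 × 10 × 9 × 8 × 7 = 665280.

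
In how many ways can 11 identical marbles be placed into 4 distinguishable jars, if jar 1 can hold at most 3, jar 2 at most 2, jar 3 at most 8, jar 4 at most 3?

Ignoring the caps, the number of non-negative solutions to x_1+…+x_4 = 11 is C(14,3) = 364.
Subtract solutions that violate a single cap (substitute x_i' = x_i − (cap_i+1)): x_1 ≥ 4 gives C(10,3) = 120; x_2 ≥ 3 gives C(11,3) = 165; x_3 ≥ 9 gives C(5,3) = 10; x_4 ≥ 4 gives C(10,3) = 120. Together 415.
Add back pairs where two caps are both exceeded: 35 + 0 + 20 + 0 + 35 + 0 = 90.
Subtract triples: 0 + 1 + 0 + 0 = 1.
By inclusion–exclusion the count is 364 − 415 + 90 − 1 = 38.

38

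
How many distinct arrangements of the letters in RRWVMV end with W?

30

Fix W in the last position and arrange the remaining 5 letters.
Those 5 letters have R appearing twice and V appearing twice, giving (5)!/(2!·2!) = 30.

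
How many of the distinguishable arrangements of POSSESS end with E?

With the last slot taken by E, it remains to arrange the other 6 letters (POSSSS).
Those 6 letters have S appearing 4 times, giving (6)!/(4!) = 30.

30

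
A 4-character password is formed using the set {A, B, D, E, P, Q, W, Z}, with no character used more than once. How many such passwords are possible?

Choose and order 4 of the 8 symbols: the first character has 8 options, the next 7, then 6, 5.
That product is 8 × 7 × 6 × 5 = 1680.

1680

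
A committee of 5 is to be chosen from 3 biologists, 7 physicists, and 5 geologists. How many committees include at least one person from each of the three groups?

1925

With no constraint there are C(15,5) = 3003 possible selections.
Subtract selections that omit an entire group: no biologists → C(12,5) = 792; no physicists → C(8,5) = 56; no geologists → C(10,5) = 252.
Add back selections omitting two groups (i.e. drawn from a single group): C(3,5) + C(7,5) + C(5,5) = 22.
By inclusion–exclusion: 3003 − 1100 + 22 = 1925.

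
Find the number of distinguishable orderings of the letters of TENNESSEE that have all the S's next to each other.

840

Treat the 2 copies of S as a single block. The multiset to arrange is then {SS, E, E, E, E, N, N, T}, 8 items in all.
That gives (8)!/(4!·2!) = 840 arrangements.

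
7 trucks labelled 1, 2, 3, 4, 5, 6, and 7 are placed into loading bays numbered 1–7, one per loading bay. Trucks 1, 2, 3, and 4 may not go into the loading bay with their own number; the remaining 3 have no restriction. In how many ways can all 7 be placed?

2790

Let Aᵢ (for 1 ≤ i ≤ 4) be the placements that put truck i in its forbidden loading bay. Any j of these fix j positions, leaving (7−j)! ways to fill the rest, and there are C(4,j) ways to pick which j.
By inclusion–exclusion, the number of valid placements is Σ_{j=0}^{4} (−1)^j C(4,j)·(7−j)!.
Computing: 5040 − 2880 + 720 − 96 + 6 = 2790.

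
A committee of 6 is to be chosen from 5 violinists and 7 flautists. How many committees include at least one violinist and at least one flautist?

With no constraint there are C(12,6) = 924 possible selections.
Selections missing a whole group: no violinists → C(7,6) = 7; no flautists → C(5,6) = 0.
Both groups omitted at once is impossible, so 924 − 7 = 917.

917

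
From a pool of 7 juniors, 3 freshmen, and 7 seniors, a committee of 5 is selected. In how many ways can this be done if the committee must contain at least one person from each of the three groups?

Unrestricted: C(17,5) = 6188 ways to pick any 5 of the 17.
Subtract selections that omit an entire group: no juniors → C(10,5) = 252; no freshmen → C(14,5) = 2002; no seniors → C(10,5) = 252.
Add back selections omitting two groups (i.e. drawn from a single group): C(7,5) + C(3,5) + C(7,5) = 42.
By inclusion–exclusion: 6188 − 2506 + 42 = 3724.

3724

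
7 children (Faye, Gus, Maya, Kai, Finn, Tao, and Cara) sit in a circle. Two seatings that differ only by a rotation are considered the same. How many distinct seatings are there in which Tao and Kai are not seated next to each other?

All circular seatings of 7 people number (6)! = 720.
Those with Tao next to Kai: fuse the pair into one unit and seat 6 units around a circle — 2·(5)! = 240.
Subtracting, 720 − 240 = 480.

480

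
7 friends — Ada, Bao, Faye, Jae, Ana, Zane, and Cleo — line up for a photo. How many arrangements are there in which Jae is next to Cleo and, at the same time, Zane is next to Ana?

480

Treat {Jae,Cleo} as one block (2 orders) and {Zane,Ana} as another (2 orders).
That leaves 5 units to arrange: 2 × 2 × 5! = 4 × 120 = 480.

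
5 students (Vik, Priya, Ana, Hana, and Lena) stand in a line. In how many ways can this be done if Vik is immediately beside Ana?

48

Treat {Vik, Ana} as a single unit. There are 4 units to order, and the pair itself can be ordered 2 ways.
That gives 2 × 4! = 2 × 24 = 48.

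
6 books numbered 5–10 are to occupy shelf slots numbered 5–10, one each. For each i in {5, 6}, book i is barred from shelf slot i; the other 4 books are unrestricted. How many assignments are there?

504

Let Aᵢ (for i ∈ {5, 6}) be the placements that put book i in its forbidden shelf slot. Any j of these fix j positions, leaving (6−j)! ways to fill the rest, and there are C(2,j) ways to pick which j.
By inclusion–exclusion, the number of valid placements is Σ_{j=0}^{2} (−1)^j C(2,j)·(6−j)!.
Computing: 720 − 240 + 24 = 504.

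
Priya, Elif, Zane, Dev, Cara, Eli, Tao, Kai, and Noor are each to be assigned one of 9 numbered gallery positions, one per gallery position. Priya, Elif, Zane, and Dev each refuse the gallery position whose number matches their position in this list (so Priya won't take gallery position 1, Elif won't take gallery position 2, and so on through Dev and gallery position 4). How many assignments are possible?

229080

Let Aᵢ (for 1 ≤ i ≤ 4) be the placements that put person i in their forbidden gallery position. Any j of these fix j positions, leaving (9−j)! ways to fill the rest, and there are C(4,j) ways to pick which j.
By inclusion–exclusion, the number of valid placements is Σ_{j=0}^{4} (−1)^j C(4,j)·(9−j)!.
Computing: 362880 − 161280 + 30240 − 2880 + 120 = 229080.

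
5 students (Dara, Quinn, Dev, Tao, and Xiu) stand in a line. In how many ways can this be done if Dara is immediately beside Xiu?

48

Place the 3 others and the Dara-Xiu pair as 4 objects in a line; the pair has 2 internal arrangements.
That gives 2 × 4! = 2 × 24 = 48.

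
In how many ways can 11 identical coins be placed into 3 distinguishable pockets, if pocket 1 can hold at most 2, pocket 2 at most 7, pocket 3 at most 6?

12

Ignoring the caps, the number of non-negative solutions to x_1+…+x_3 = 11 is C(13,2) = 78.
Subtract solutions that violate a single cap (substitute x_i' = x_i − (cap_i+1)): x_1 ≥ 3 gives C(10,2) = 45; x_2 ≥ 8 gives C(5,2) = 10; x_3 ≥ 7 gives C(6,2) = 15. Together 70.
Add back pairs where two caps are both exceeded: 1 + 3 + 0 = 4.
By inclusion–exclusion the count is 78 − 70 + 4 = 12.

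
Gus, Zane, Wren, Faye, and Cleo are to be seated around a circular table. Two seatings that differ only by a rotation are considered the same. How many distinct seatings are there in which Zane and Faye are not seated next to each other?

Without the restriction there are (4)! = 24 seatings.
Seatings with Zane beside Faye: treat them as a block with 2 internal orders, giving 2 × (3)! = 12.
Subtracting, 24 − 12 = 12.

12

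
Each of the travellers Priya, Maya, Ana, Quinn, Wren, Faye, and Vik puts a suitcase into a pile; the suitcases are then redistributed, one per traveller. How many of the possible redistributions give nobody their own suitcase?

1854

This is the derangement count D_7: permutations of 7 items with no fixed point.
By inclusion–exclusion this is Σ_{j=0}^{7} (−1)^j C(7,j)·(7−j)!.
Computing: 5040 − 5040 + 2520 − 840 + 210 − 42 + 7 − 1 = 1854.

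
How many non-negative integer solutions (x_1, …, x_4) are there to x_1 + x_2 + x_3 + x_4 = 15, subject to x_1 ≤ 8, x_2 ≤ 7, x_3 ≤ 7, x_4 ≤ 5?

Without the upper bounds there are C(18,3) = 816 ways to split 15 among 4 variables.
Subtract solutions that violate a single cap (substitute x_i' = x_i − (cap_i+1)): x_1 ≥ 9 gives C(9,3) = 84; x_2 ≥ 8 gives C(10,3) = 120; x_3 ≥ 8 gives C(10,3) = 120; x_4 ≥ 6 gives C(12,3) = 220. Together 544.
Add back pairs where two caps are both exceeded: 0 + 0 + 1 + 0 + 4 + 4 = 9.
By inclusion–exclusion the count is 816 − 544 + 9 = 281.

281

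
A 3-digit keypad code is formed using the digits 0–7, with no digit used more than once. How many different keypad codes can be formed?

336

This is a permutation of 3 out of 8: P(8,3) = 8!/5!.
That product is 8 × 7 × 6 = 336.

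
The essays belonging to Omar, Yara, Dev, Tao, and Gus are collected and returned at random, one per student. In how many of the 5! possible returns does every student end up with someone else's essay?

Let Aᵢ be the assignments in which student i gets their own essay. We want the size of the complement of A₁∪…∪A_5.
By inclusion–exclusion this is Σ_{j=0}^{5} (−1)^j C(5,j)·(5−j)!.
Computing: 120 − 120 + 60 − 20 + 5 − 1 = 44.

44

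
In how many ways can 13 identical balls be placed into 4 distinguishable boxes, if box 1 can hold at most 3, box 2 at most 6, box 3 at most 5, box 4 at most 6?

Without the upper bounds there are C(16,3) = 560 ways to split 13 among 4 boxes.
Subtract solutions that violate a single cap (substitute x_i' = x_i − (cap_i+1)): x_1 ≥ 4 gives C(12,3) = 220; x_2 ≥ 7 gives C(9,3) = 84; x_3 ≥ 6 gives C(10,3) = 120; x_4 ≥ 7 gives C(9,3) = 84. Together 508.
Add back pairs where two caps are both exceeded: 10 + 20 + 10 + 1 + 0 + 1 = 42.
By inclusion–exclusion the count is 560 − 508 + 42 = 94.

94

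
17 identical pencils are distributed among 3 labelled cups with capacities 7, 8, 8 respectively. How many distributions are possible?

Without the upper bounds there are C(19,2) = 171 ways to split 17 among 3 cups.
Subtract solutions that violate a single cap (substitute x_i' = x_i − (cap_i+1)): x_1 ≥ 8 gives C(11,2) = 55; x_2 ≥ 9 gives C(10,2) = 45; x_3 ≥ 9 gives C(10,2) = 45. Together 145.
Add back pairs where two caps are both exceeded: 1 + 1 + 0 = 2.
By inclusion–exclusion the count is 171 − 145 + 2 = 28.

28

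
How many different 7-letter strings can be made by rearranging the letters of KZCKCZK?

KZCKCZK has 7 letters with C appearing twice, K appearing 3 times, and Z appearing twice.
So there are 7! / (3!·2!·2!) = 210 distinguishable arrangements.

210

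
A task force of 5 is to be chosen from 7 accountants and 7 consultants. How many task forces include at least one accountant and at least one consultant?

1960

Total 5-person selections from all 14: C(14,5) = 2002.
Subtract selections that omit an entire group: no accountants → C(7,5) = 21; no consultants → C(7,5) = 21.
Both groups omitted at once is impossible, so 2002 − 42 = 1960.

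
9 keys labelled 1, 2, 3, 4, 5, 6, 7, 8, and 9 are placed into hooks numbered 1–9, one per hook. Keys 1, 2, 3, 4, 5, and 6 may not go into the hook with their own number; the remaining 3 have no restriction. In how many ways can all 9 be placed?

183822

Let Aᵢ (for 1 ≤ i ≤ 6) be the placements that put key i in its forbidden hook. Any j of these fix j positions, leaving (9−j)! ways to fill the rest, and there are C(6,j) ways to pick which j.
By inclusion–exclusion, the number of valid placements is Σ_{j=0}^{6} (−1)^j C(6,j)·(9−j)!.
Computing: 362880 − 241920 + 75600 − 14400 + 1800 − 144 + 6 = 183822.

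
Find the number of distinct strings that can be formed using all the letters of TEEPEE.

The 6 letters of TEEPEE have repeats: E appearing 4 times.
The number of distinct arrangements is 6!/(4!) = 720/24 = 30.

30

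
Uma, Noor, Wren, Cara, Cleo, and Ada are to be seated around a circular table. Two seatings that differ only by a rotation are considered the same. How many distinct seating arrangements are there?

Fix one person's seat to break rotational symmetry; the remaining 5 people can be arranged in (5)! = 120 ways.

120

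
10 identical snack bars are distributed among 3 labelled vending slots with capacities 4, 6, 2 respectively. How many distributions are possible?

6

Without the upper bounds there are C(12,2) = 66 ways to split 10 among 3 vending slots.
Subtract solutions that violate a single cap (substitute x_i' = x_i − (cap_i+1)): x_1 ≥ 5 gives C(7,2) = 21; x_2 ≥ 7 gives C(5,2) = 10; x_3 ≥ 3 gives C(9,2) = 36. Together 67.
Add back pairs where two caps are both exceeded: 0 + 6 + 1 = 7.
By inclusion–exclusion the count is 66 − 67 + 7 = 6.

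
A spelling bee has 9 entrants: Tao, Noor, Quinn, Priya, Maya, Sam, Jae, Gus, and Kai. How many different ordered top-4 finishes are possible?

3024

There are 9 choices for 1st place, 8 for 2nd, and so on down to 6 for position 4.
That gives 9 × 8 × 7 × 6 = 3024.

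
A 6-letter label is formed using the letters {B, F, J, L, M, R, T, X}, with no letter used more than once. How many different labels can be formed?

20160

With no repetition, fill the 6 letters in order: 8 choices, then 7, down to 3.
That product is 8 × 7 × 6 × 5 × 4 × 3 = 20160.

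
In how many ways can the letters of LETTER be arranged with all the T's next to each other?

Treat the 2 copies of T as a single block. The multiset to arrange is then {TT, E, E, L, R}, 5 items in all.
That gives (5)!/(2!) = 60 arrangements.

60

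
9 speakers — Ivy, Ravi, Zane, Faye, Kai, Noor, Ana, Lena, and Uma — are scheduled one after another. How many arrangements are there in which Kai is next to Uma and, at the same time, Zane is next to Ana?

20160

Treat {Kai,Uma} as one block (2 orders) and {Zane,Ana} as another (2 orders).
That leaves 7 units to arrange: 2 × 2 × 7! = 4 × 5040 = 20160.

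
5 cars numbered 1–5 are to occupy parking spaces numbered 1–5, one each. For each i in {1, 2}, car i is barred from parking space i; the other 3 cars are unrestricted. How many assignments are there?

Let Aᵢ (for i ∈ {1, 2}) be the placements that put car i in its forbidden parking space. Any j of these fix j positions, leaving (5−j)! ways to fill the rest, and there are C(2,j) ways to pick which j.
By inclusion–exclusion, the number of valid placements is Σ_{j=0}^{2} (−1)^j C(2,j)·(5−j)!.
Computing: 120 − 48 + 6 = 78.

78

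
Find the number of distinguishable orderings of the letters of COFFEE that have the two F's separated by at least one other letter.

There are 6!/(2!·2!) = 180 arrangements of COFFEE in total.
Arrangements with the F's together: treat FF as one letter, giving (5)!/(2!) = 60.
Subtracting, 180 − 60 = 120 arrangements keep the F's apart.

120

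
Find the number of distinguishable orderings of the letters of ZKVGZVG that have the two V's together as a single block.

180

Treat the 2 copies of V as a single block. The multiset to arrange is then {VV, G, G, K, Z, Z}, 6 items in all.
That gives (6)!/(2!·2!) = 180 arrangements.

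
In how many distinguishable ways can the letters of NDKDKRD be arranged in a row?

420

NDKDKRD has 7 letters with D appearing 3 times and K appearing twice.
The number of distinct arrangements is 7!/(3!·2!) = 5040/12 = 420.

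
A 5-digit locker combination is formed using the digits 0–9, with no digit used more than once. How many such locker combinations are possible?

Choose and order 5 of the 10 symbols: the first digit has 10 options, the next 9, and so on down to 6.
10 × 9 × 8 × 7 × 6 = 30240.

30240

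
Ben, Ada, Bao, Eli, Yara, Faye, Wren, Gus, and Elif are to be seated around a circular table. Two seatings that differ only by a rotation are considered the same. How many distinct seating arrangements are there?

Seat Ben anywhere (absorbing the rotational symmetry), then permute the other 8: (8)! = 40320.

40320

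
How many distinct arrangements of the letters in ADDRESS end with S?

Fix S in the last position and arrange the remaining 6 letters.
Those 6 letters have D appearing twice, giving (6)!/(2!) = 360.

360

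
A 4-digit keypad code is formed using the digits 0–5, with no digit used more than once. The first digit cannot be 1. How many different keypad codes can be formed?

300

The first digit has 6−1 = 5 choices (anything except 1).
The remaining 3 digits are filled from the other 5 symbols without repetition: 5 × 4 × 3 = 60.
Total: 5 × 60 = 300.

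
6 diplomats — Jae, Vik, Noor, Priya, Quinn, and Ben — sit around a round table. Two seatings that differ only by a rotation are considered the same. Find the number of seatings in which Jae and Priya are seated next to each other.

48

Treat {Jae, Priya} as one unit (2 internal orders) and seat the resulting 5 units around the table: (4)! circular arrangements.
So 2 × (4)! = 2 × 24 = 48.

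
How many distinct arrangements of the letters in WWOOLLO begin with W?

60

Fix W in the first position and arrange the remaining 6 letters.
Those 6 letters have L appearing twice and O appearing 3 times, giving (6)!/(3!·2!) = 60.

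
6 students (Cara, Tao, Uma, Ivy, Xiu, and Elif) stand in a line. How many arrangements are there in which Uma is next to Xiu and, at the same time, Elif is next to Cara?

96

Treat {Uma,Xiu} as one block (2 orders) and {Elif,Cara} as another (2 orders).
That leaves 4 units to arrange: 2 × 2 × 4! = 4 × 24 = 96.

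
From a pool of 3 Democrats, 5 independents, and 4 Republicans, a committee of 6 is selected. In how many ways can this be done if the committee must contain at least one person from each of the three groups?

Unrestricted: C(12,6) = 924 ways to pick any 6 of the 12.
Selections missing a whole group: no Democrats → C(9,6) = 84; no independents → C(7,6) = 7; no Republicans → C(8,6) = 28.
Add back selections omitting two groups (i.e. drawn from a single group): C(3,6) + C(5,6) + C(4,6) = 0.
By inclusion–exclusion: 924 − 119 + 0 = 805.

805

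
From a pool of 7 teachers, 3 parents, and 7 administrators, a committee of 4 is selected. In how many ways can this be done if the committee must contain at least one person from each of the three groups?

Total 4-person selections from all 17: C(17,4) = 2380.
Subtract selections that omit an entire group: no teachers → C(10,4) = 210; no parents → C(14,4) = 1001; no administrators → C(10,4) = 210.
Add back selections omitting two groups (i.e. drawn from a single group): C(7,4) + C(3,4) + C(7,4) = 70.
By inclusion–exclusion: 2380 − 1421 + 70 = 1029.

1029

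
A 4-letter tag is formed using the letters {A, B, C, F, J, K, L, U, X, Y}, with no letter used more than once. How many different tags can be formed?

Choose and order 4 of the 10 symbols: the first letter has 10 options, the next 9, then 8, 7.
That product is 10 × 9 × 8 × 7 = 5040.

5040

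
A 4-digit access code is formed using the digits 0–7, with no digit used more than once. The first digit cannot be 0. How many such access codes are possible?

1470

The first digit has 8−1 = 7 choices (anything except 0).
The remaining 3 digits are filled from the other 7 symbols without repetition: 7 × 6 × 5 = 210.
Total: 7 × 210 = 1470.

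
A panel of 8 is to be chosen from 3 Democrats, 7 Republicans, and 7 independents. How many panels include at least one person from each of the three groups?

21217

With no constraint there are C(17,8) = 24310 possible selections.
Subtract selections that omit an entire group: no Democrats → C(14,8) = 3003; no Republicans → C(10,8) = 45; no independents → C(10,8) = 45.
Add back selections omitting two groups (i.e. drawn from a single group): C(3,8) + C(7,8) + C(7,8) = 0.
By inclusion–exclusion: 24310 − 3093 + 0 = 21217.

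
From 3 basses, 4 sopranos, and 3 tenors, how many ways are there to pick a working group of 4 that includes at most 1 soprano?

Split by how many sopranos are chosen (0 through 1).
Sum: C(4,0)·C(6,4) + C(4,1)·C(6,3) = 15 + 80 = 95.

95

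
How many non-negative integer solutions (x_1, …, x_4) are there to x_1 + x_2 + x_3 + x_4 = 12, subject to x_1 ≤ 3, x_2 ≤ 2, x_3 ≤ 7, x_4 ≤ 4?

Without the upper bounds there are C(15,3) = 455 ways to split 12 among 4 variables.
Subtract solutions that violate a single cap (substitute x_i' = x_i − (cap_i+1)): x_1 ≥ 4 gives C(11,3) = 165; x_2 ≥ 3 gives C(12,3) = 220; x_3 ≥ 8 gives C(7,3) = 35; x_4 ≥ 5 gives C(10,3) = 120. Together 540.
Add back pairs where two caps are both exceeded: 56 + 1 + 20 + 4 + 35 + 0 = 116.
Subtract triples: 0 + 1 + 0 + 0 = 1.
By inclusion–exclusion the count is 455 − 540 + 116 − 1 = 30.

30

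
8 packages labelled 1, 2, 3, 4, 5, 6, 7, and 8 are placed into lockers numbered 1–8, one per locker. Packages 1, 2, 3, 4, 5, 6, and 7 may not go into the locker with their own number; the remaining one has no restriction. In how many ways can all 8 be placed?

16687

Let Aᵢ (for 1 ≤ i ≤ 7) be the placements that put package i in its forbidden locker. Any j of these fix j positions, leaving (8−j)! ways to fill the rest, and there are C(7,j) ways to pick which j.
By inclusion–exclusion, the number of valid placements is Σ_{j=0}^{7} (−1)^j C(7,j)·(8−j)!.
Computing: 40320 − 35280 + 15120 − 4200 + 840 − 126 + 14 − 1 = 16687.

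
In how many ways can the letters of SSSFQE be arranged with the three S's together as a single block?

24

Treat the 3 copies of S as a single block. The multiset to arrange is then {SSS, E, F, Q}, 4 items in all.
All 4 items are distinct, so there are (4)! = 24 arrangements.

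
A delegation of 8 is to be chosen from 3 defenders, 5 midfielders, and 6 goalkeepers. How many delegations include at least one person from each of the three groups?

Unrestricted: C(14,8) = 3003 ways to pick any 8 of the 14.
Selections missing a whole group: no defenders → C(11,8) = 165; no midfielders → C(9,8) = 9; no goalkeepers → C(8,8) = 1.
Add back selections omitting two groups (i.e. drawn from a single group): C(3,8) + C(5,8) + C(6,8) = 0.
By inclusion–exclusion: 3003 − 175 + 0 = 2828.

2828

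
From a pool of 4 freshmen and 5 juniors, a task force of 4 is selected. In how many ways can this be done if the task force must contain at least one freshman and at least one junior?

Unrestricted: C(9,4) = 126 ways to pick any 4 of the 9.
Subtract selections that omit an entire group: no freshmen → C(5,4) = 5; no juniors → C(4,4) = 1.
Both groups omitted at once is impossible, so 126 − 6 = 120.

120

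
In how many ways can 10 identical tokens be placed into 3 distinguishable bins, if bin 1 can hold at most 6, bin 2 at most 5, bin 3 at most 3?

By stars and bars, unrestricted non-negative solutions to x_1+…+x_3 = 10 number C(10+2,2) = 66.
Subtract solutions that violate a single cap (substitute x_i' = x_i − (cap_i+1)): x_1 ≥ 7 gives C(5,2) = 10; x_2 ≥ 6 gives C(6,2) = 15; x_3 ≥ 4 gives C(8,2) = 28. Together 53.
Add back pairs where two caps are both exceeded: 0 + 0 + 1 = 1.
By inclusion–exclusion the count is 66 − 53 + 1 = 14.

14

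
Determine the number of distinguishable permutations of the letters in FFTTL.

Letter multiplicities in FFTTL: F×2, L×1, T×2.
Dividing 5! = 120 by 2!·2! = 4 for the repeated letters gives 30.

30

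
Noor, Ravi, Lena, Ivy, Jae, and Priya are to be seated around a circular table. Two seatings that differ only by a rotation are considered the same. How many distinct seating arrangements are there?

120

Fix one person's seat to break rotational symmetry; the remaining 5 people can be arranged in (5)! = 120 ways.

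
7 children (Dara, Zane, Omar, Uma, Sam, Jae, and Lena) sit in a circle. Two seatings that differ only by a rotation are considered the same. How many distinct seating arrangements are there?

720

Around a circle, 7 distinct people have 7!/7 = (6)! = 720 rotationally distinct seatings.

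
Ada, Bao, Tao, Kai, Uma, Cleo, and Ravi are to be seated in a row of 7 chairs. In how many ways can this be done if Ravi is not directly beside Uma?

3600

There are 7! = 5040 arrangements in all. If Ravi and Uma are adjacent, merging them into one block gives 2·(6)! = 1440 arrangements.
Complementary counting: 5040 − 1440 = 3600.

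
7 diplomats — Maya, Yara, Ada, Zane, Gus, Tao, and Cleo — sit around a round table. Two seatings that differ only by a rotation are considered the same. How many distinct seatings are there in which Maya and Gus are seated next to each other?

Glue Maya and Gus into a block (2 internal orders). Seating 6 units around a circle gives (5)! arrangements.
So 2 × (5)! = 2 × 120 = 240.

240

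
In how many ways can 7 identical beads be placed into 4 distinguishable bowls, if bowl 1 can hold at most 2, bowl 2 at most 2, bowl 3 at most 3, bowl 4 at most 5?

Ignoring the caps, the number of non-negative solutions to x_1+…+x_4 = 7 is C(10,3) = 120.
Subtract solutions that violate a single cap (substitute x_i' = x_i − (cap_i+1)): x_1 ≥ 3 gives C(7,3) = 35; x_2 ≥ 3 gives C(7,3) = 35; x_3 ≥ 4 gives C(6,3) = 20; x_4 ≥ 6 gives C(4,3) = 4. Together 94.
Add back pairs where two caps are both exceeded: 4 + 1 + 0 + 1 + 0 + 0 = 6.
By inclusion–exclusion the count is 120 − 94 + 6 = 32.

32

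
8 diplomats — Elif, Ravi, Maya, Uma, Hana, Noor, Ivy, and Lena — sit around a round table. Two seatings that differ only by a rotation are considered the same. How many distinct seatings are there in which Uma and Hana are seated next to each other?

Treat {Uma, Hana} as one unit (2 internal orders) and seat the resulting 7 units around the table: (6)! circular arrangements.
So 2 × (6)! = 2 × 720 = 1440.

1440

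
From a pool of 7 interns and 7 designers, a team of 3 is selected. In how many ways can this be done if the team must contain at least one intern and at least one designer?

294

Unrestricted: C(14,3) = 364 ways to pick any 3 of the 14.
Subtract selections that omit an entire group: no interns → C(7,3) = 35; no designers → C(7,3) = 35.
Both groups omitted at once is impossible, so 364 − 70 = 294.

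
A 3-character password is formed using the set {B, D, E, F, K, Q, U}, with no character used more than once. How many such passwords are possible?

This is a permutation of 3 out of 7: P(7,3) = 7!/4!.
That product is 7 × 6 × 5 = 210.

210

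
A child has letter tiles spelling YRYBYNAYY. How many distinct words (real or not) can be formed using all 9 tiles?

3024

Letter multiplicities in YRYBYNAYY: A×1, B×1, N×1, R×1, Y×5.
So there are 9! / (5!) = 3024 distinguishable arrangements.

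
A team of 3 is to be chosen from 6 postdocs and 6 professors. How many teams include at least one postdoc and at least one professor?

180

With no constraint there are C(12,3) = 220 possible selections.
Selections missing a whole group: no postdocs → C(6,3) = 20; no professors → C(6,3) = 20.
Both groups omitted at once is impossible, so 220 − 40 = 180.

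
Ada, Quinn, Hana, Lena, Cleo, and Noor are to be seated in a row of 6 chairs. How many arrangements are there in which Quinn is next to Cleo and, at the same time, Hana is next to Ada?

96

Treat {Quinn,Cleo} as one block (2 orders) and {Hana,Ada} as another (2 orders).
That leaves 4 units to arrange: 2 × 2 × 4! = 4 × 24 = 96.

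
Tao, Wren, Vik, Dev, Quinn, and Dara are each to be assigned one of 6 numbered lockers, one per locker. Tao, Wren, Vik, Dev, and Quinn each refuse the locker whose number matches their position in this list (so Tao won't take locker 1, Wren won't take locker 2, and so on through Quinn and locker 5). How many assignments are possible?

309

Let Aᵢ (for 1 ≤ i ≤ 5) be the placements that put person i in their forbidden locker. Any j of these fix j positions, leaving (6−j)! ways to fill the rest, and there are C(5,j) ways to pick which j.
By inclusion–exclusion, the number of valid placements is Σ_{j=0}^{5} (−1)^j C(5,j)·(6−j)!.
Computing: 720 − 600 + 240 − 60 + 10 − 1 = 309.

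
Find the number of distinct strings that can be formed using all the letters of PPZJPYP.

Letter multiplicities in PPZJPYP: J×1, P×4, Y×1, Z×1.
Dividing 7! = 5040 by 4! = 24 for the repeated letters gives 210.

210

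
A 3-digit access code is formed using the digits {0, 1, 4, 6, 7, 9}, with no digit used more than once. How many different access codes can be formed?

120

With no repetition, fill the 3 digits in order: 6 choices, then 5, down to 4.
That product is 6 × 5 × 4 = 120.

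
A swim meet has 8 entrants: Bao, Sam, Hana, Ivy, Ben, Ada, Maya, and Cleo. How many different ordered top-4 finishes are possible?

There are 8 choices for 1st place, 7 for 2nd, and so on down to 5 for position 4.
That gives 8 × 7 × 6 × 5 = 1680.

1680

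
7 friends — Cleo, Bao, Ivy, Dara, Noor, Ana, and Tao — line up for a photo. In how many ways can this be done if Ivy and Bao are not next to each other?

3600

There are 7! = 5040 arrangements in all. If Ivy and Bao are adjacent, merging them into one block gives 2·(6)! = 1440 arrangements.
Complementary counting: 5040 − 1440 = 3600.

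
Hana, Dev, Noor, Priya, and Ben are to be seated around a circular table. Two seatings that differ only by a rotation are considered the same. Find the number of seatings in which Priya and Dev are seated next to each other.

12

Glue Priya and Dev into a block (2 internal orders). Seating 4 units around a circle gives (3)! arrangements.
So 2 × (3)! = 2 × 6 = 12.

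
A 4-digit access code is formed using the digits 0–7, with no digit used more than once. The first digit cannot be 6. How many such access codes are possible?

The first digit has 8−1 = 7 choices (anything except 6).
The remaining 3 digits are filled from the other 7 symbols without repetition: 7 × 6 × 5 = 210.
Total: 7 × 210 = 1470.

1470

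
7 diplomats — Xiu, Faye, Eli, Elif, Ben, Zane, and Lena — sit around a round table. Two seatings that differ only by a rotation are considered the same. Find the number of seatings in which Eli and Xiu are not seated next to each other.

Without the restriction there are (6)! = 720 seatings.
Seatings with Eli beside Xiu: treat them as a block with 2 internal orders, giving 2 × (5)! = 240.
Subtracting, 720 − 240 = 480.

480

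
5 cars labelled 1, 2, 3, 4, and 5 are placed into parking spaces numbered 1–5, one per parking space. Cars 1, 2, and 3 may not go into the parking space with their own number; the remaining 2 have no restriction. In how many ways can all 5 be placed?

Let Aᵢ (for i ∈ {1, 2, 3}) be the placements that put car i in its forbidden parking space. Any j of these fix j positions, leaving (5−j)! ways to fill the rest, and there are C(3,j) ways to pick which j.
By inclusion–exclusion, the number of valid placements is Σ_{j=0}^{3} (−1)^j C(3,j)·(5−j)!.
Computing: 120 − 72 + 18 − 2 = 64.

64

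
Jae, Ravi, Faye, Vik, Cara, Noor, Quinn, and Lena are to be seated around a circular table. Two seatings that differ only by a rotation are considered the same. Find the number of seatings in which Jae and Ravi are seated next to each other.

Glue Jae and Ravi into a block (2 internal orders). Seating 7 units around a circle gives (6)! arrangements.
So 2 × (6)! = 2 × 720 = 1440.

1440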